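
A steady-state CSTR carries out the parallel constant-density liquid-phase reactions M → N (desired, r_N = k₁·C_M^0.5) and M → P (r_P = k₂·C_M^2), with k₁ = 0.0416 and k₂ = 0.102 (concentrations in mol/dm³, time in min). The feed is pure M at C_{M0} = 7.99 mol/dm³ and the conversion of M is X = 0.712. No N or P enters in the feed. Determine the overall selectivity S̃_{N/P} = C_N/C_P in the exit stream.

Exit C_M = C_{M0}(1−X) = 7.99×0.288 = 2.301 mol/dm³.
Rates in a CSTR are evaluated at the outlet concentration: r_N = 0.0416×2.301^0.5 = 0.06310, r_P = 0.102×2.301^2 = 0.5401.
Overall selectivity = C_N/C_P = r_Nτ/(r_Pτ) = r_N/r_P = 0.117.

0.117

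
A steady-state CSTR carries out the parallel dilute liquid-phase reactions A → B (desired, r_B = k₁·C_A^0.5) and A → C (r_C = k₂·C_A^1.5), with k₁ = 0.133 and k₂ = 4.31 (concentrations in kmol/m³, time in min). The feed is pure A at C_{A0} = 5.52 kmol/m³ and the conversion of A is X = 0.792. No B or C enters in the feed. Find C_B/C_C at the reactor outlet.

0.0269

Exit C_A = C_{A0}(1−X) = 5.52×0.208 = 1.148 kmol/m³.
A CSTR operates uniformly at the exit composition, giving r_B = 0.1425 and r_C = 5.303 (each k·C_A^n at C_A = 1.148).
Overall selectivity = C_B/C_C = r_Bτ/(r_Cτ) = r_B/r_C = 0.0269.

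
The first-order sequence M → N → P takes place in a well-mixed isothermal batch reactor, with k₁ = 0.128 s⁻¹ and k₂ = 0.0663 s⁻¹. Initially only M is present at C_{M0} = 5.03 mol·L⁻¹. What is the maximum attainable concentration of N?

At the optimum, C_{N,max}/C_{M0} = (k₁/k₂)^[k₂/(k₂−k₁)].
= (0.128/0.0663)^(0.0663/(0.0663−0.128)) = (1.931)^(-1.075) = 0.4932.
C_{N,max} = 0.4932×5.03 = 2.48 mol·L⁻¹.

2.48 mol·L⁻¹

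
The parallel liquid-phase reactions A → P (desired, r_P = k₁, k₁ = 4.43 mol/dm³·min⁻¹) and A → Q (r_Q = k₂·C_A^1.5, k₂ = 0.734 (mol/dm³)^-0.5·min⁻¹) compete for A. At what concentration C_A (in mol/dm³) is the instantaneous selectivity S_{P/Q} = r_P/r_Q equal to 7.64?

S_{P/Q} = (k₁/k₂)·C_A^-1.5 ⇒ C_A = (S·k₂/k₁)^(1/(-1.5)).
= (7.64×0.734/4.43)^(-0.6667) = (1.266)^(-0.6667) = 0.855 mol/dm³.

0.855 mol/dm³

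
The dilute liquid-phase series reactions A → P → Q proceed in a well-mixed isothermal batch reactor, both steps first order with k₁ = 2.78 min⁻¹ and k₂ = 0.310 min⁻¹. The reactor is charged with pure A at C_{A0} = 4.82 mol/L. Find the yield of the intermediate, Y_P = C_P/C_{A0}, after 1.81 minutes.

For first-order series with pure A initially, C_P(t) = k₁C_{A0}/(k₂−k₁)·(e^(−k₁t) − e^(−k₂t)).
e^(−k₁t) = e^(−2.78×1.81) = e^(−5.032) = 0.006527; e^(−k₂t) = e^(−0.5611) = 0.5706.
C_P = 2.78×4.82/(0.310−2.78) × (0.006527−0.5706) = (-5.425)×(-0.5641) = 3.060 mol/L.
Y_P = C_P/C_{A0} = 3.060/4.82 = 0.635.

0.635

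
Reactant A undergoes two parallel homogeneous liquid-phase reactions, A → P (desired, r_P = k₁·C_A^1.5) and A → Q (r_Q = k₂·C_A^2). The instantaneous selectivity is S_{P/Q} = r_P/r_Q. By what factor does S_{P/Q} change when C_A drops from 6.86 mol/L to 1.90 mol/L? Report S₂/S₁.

1.90

S_{P/Q} = (k₁/k₂)·C_A^-0.5, so S₂/S₁ = (C_{A,2}/C_{A,1})^-0.5.
= (1.90/6.86)^(-0.5) = (0.2770)^(-0.5) = 1.90.
Selectivity toward P rises as C_A falls — low-concentration operation is favoured.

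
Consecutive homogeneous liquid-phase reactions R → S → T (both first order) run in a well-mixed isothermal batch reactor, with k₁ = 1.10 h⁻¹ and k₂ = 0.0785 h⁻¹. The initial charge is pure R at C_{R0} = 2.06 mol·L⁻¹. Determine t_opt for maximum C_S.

2.58 h

Setting dC_S/dt = 0 gives t_opt = ln(k₂/k₁)/(k₂−k₁).
= ln(0.0785/1.10)/(0.0785−1.10) = ln(0.07136)/-1.022 = -2.640/-1.022 = 2.58 h.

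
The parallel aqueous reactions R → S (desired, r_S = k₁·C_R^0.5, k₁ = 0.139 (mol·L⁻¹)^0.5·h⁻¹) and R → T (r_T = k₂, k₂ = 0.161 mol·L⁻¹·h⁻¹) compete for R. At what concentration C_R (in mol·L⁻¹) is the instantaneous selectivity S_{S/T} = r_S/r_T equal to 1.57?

3.31 mol·L⁻¹

S_{S/T} = (k₁/k₂)·C_R^0.5 ⇒ C_R = (S·k₂/k₁)^(2).
= (1.57×0.161/0.139)^(2) = (1.818)^(2) = 3.31 mol·L⁻¹.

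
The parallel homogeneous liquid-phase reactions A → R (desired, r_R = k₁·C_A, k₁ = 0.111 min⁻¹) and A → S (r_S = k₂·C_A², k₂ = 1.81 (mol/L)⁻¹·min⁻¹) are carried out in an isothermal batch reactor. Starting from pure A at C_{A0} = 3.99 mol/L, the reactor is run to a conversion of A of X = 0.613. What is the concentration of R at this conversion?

C_A = C_{A0}(1−X) = 1.544 mol/L.
Along a PFR/batch, dC_R/dC_A = −r_R/(r_R+r_S) = −k₁/(k₁+k₂·C_A).
Integrating from C_{A0} to C_A: C_R = (0.111/1.81)·ln[(0.111+1.81·3.99)/(0.111+1.81·1.54)] = 0.06133·ln(7.333/2.906) = 0.05677 mol/L.

0.0568 mol/L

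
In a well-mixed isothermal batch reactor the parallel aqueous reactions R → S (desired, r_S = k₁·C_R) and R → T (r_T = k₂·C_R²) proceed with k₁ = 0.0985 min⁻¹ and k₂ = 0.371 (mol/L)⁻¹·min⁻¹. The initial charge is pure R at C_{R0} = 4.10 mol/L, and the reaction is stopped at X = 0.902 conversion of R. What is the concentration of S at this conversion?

0.499 mol/L

C_R = C_{R0}(1−X) = 0.4018 mol/L.
Along a PFR/batch, dC_S/dC_R = −r_S/(r_S+r_T) = −k₁/(k₁+k₂·C_R).
Integrating from C_{R0} to C_R: C_S = (0.0985/0.371)·ln[(0.0985+0.371·4.10)/(0.0985+0.371·0.402)] = 0.2655·ln(1.620/0.2476) = 0.4987 mol/L.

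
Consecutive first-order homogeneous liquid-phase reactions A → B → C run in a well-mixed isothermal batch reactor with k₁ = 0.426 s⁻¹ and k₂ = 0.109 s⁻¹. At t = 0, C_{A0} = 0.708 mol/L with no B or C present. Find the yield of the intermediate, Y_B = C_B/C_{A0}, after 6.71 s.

0.570

The intermediate concentration in a first-order A→B→C sequence is C_B = k₁C_{A0}(e^(−k₁t) − e^(−k₂t))/(k₂−k₁).
e^(−k₁t) = e^(−0.426×6.71) = e^(−2.858) = 0.05736; e^(−k₂t) = e^(−0.7314) = 0.4812.
C_B = 0.426×0.708/(0.109−0.426) × (0.05736−0.4812) = (-0.9514)×(-0.4239) = 0.4033 mol/L.
Y_B = C_B/C_{A0} = 0.4033/0.708 = 0.570.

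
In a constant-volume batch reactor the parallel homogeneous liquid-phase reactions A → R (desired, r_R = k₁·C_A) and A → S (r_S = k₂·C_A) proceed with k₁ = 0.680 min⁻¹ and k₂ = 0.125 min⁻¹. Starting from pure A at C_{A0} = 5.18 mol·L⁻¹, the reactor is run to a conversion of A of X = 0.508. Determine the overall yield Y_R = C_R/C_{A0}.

C_A = C_{A0}(1−X) = 2.549 mol·L⁻¹.
Both paths are first order in A, so the instantaneous fraction to R is constant: dC_R/d(−C_A) = k₁/(k₁+k₂) = 0.8447.
C_R = 0.8447·(C_{A0}−C_A) = 0.8447×2.631 = 2.22 mol·L⁻¹.
Y_R = C_R/C_{A0} = 2.223/5.18 = 0.429.

0.429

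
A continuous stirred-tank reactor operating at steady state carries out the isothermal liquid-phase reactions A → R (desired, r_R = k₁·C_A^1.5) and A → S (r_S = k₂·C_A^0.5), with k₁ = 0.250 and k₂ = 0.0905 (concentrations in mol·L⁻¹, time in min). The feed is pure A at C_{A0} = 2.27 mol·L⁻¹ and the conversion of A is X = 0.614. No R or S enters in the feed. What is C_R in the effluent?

0.986 mol·L⁻¹

Exit C_A = C_{A0}(1−X) = 2.27×0.386 = 0.8762 mol·L⁻¹.
A CSTR operates uniformly at the exit composition, giving r_R = 0.2050 and r_S = 0.08471 (each k·C_A^n at C_A = 0.8762).
Fraction of consumed A going to R: r_R/(r_R+r_S) = 0.7076.
C_R = 0.7076·C_{A0}·X = 0.7076×2.27×0.614 = 0.986 mol·L⁻¹.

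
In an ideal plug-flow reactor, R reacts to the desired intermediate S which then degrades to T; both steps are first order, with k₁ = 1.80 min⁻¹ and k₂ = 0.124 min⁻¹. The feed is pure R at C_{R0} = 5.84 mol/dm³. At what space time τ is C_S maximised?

The intermediate peaks when r₁ = r₂, i.e. k₁e^(−k₁τ) = k₂e^(−k₂τ), giving τ_opt = ln(k₂/k₁)/(k₂−k₁).
= ln(0.124/1.80)/(0.124−1.80) = ln(0.06889)/-1.676 = -2.675/-1.676 = 1.60 min.

1.60 min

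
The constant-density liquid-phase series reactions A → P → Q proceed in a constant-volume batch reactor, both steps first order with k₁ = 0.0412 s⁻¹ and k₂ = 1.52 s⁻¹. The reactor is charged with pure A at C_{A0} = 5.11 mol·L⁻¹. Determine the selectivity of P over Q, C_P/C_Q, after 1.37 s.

0.714

The intermediate concentration in a first-order A→B→C sequence is C_P = k₁C_{A0}(e^(−k₁t) − e^(−k₂t))/(k₂−k₁).
e^(−k₁t) = e^(−0.0412×1.37) = e^(−0.05644) = 0.9451; e^(−k₂t) = e^(−2.082) = 0.1246.
C_P = 0.0412×5.11/(1.52−0.0412) × (0.9451−0.1246) = 0.1424×0.8205 = 0.1168 mol·L⁻¹.
C_A = C_{A0}e^(−k₁t) = 4.830 mol·L⁻¹, so C_Q = C_{A0}−C_A−C_P = 0.1636 mol·L⁻¹; C_P/C_Q = 0.714.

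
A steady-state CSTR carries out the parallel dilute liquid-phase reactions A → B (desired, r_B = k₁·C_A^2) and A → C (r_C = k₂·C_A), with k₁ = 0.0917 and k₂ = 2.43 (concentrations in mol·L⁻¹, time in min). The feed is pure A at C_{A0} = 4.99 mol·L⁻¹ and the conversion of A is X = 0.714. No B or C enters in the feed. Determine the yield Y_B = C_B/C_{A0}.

Exit C_A = C_{A0}(1−X) = 4.99×0.286 = 1.427 mol·L⁻¹.
Rates in a CSTR are evaluated at the outlet concentration: r_B = 0.0917×1.427^2 = 0.1868, r_C = 2.43×1.427 = 3.468.
Fraction of consumed A going to B: r_B/(r_B+r_C) = 0.05110.
C_B = 0.05110·C_{A0}·X = 0.05110×4.99×0.714 = 0.182 mol·L⁻¹; Y_B = C_B/C_{A0} = 0.0365.

0.0365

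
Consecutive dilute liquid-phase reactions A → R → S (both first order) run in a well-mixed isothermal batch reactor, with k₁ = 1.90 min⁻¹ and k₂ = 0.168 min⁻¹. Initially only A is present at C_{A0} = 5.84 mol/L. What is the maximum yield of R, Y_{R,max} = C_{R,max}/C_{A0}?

At the optimum, C_{R,max}/C_{A0} = (k₁/k₂)^[k₂/(k₂−k₁)].
= (1.90/0.168)^(0.168/(0.168−1.90)) = (11.31)^(-0.09700) = 0.7903.

0.790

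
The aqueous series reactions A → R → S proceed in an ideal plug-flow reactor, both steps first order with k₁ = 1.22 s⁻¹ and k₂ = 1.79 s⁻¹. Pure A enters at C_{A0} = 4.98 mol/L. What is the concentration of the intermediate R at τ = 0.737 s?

1.49 mol/L

For first-order series with pure A initially, C_R(τ) = k₁C_{A0}/(k₂−k₁)·(e^(−k₁τ) − e^(−k₂τ)).
e^(−k₁τ) = e^(−1.22×0.737) = e^(−0.8991) = 0.4069; e^(−k₂τ) = e^(−1.319) = 0.2673.
C_R = 1.22×4.98/(1.79−1.22) × (0.4069−0.2673) = 10.66×0.1396 = 1.488 mol/L.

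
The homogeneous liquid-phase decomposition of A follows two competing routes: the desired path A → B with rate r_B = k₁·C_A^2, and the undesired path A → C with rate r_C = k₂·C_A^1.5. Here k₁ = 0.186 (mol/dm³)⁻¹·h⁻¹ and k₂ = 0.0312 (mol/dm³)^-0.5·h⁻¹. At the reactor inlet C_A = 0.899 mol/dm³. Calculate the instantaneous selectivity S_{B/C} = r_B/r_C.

5.65

S_{B/C} = r_B/r_C = (k₁·C_A^2)/(k₂·C_A^1.5) = (k₁/k₂)·C_A^0.5.
= (0.186×0.8990^2) / (0.0312×0.8990^1.5) = 0.1503/0.02659 = 5.65.
Since the desired path is higher order in A, keeping C_A high (PFR or concentrated feed) favours B.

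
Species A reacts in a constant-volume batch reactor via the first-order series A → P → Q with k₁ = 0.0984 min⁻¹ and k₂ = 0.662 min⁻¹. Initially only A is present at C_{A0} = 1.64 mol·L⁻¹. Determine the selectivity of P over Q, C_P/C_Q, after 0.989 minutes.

2.70

The intermediate concentration in a first-order A→B→C sequence is C_P = k₁C_{A0}(e^(−k₁t) − e^(−k₂t))/(k₂−k₁).
e^(−k₁t) = e^(−0.0984×0.989) = e^(−0.09732) = 0.9073; e^(−k₂t) = e^(−0.6547) = 0.5196.
C_P = 0.0984×1.64/(0.662−0.0984) × (0.9073−0.5196) = 0.2863×0.3877 = 0.1110 mol·L⁻¹.
C_A = C_{A0}e^(−k₁t) = 1.488 mol·L⁻¹, so C_Q = C_{A0}−C_A−C_P = 0.04108 mol·L⁻¹; C_P/C_Q = 2.70.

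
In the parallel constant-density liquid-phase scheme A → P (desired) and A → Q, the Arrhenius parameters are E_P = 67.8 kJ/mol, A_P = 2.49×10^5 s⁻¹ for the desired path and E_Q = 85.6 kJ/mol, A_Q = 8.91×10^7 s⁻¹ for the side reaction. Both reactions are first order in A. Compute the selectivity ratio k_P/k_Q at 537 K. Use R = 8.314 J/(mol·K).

0.151

Since both paths have the same order in A, the concentration cancels and S_{P/Q} = k_P/k_Q = (A_P/A_Q)·exp[(E_Q−E_P)/(RT)].
(E_Q−E_P)/(RT) = (85.6−67.8)×10³/(8.314×537) = 17800/4465 = 3.987.
k_P/k_Q = (2.49×10^5/8.91×10^7)·exp(3.987) = 0.002795 × 53.89 = 0.151.
Since E_P < E_Q, lowering the temperature improves selectivity toward P.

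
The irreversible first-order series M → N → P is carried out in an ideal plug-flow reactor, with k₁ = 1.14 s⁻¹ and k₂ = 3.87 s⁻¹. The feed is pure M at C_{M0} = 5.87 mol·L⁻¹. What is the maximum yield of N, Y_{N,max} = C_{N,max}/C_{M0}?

0.177

At the optimum, C_{N,max}/C_{M0} = (k₁/k₂)^[k₂/(k₂−k₁)].
= (1.14/3.87)^(3.87/(3.87−1.14)) = (0.2946)^(1.418) = 0.1768.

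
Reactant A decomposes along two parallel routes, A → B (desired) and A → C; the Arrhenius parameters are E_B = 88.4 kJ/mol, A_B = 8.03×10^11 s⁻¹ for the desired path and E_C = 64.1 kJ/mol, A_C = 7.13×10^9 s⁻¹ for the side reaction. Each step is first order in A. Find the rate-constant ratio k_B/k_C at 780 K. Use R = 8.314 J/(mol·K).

2.66

k_B/k_C = (A_B/A_C)·exp[−(E_B−E_C)/(RT)] = (A_B/A_C)·exp[(E_C−E_B)/(RT)].
(E_C−E_B)/(RT) = (64.1−88.4)×10³/(8.314×780) = -24300/6485 = -3.747.
k_B/k_C = (8.03×10^11/7.13×10^9)·exp(-3.747) = 112.6 × 0.02358 = 2.66.
Since E_B > E_C, raising the temperature improves selectivity toward B.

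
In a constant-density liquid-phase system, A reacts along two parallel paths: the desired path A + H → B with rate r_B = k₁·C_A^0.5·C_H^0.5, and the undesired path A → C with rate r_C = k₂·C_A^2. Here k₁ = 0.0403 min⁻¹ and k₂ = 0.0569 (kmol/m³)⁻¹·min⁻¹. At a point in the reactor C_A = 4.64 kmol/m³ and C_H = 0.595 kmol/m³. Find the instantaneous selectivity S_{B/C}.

0.0547

S_{B/C} = r_B/r_C = (k₁·C_A^0.5·C_H^0.5)/(k₂·C_A^2) = (k₁/k₂)·C_A^-1.5·C_H^0.5.
= (0.0403×4.640^0.5×0.5950^0.5) / (0.0569×4.640^2) = 0.06696/1.225 = 0.0547.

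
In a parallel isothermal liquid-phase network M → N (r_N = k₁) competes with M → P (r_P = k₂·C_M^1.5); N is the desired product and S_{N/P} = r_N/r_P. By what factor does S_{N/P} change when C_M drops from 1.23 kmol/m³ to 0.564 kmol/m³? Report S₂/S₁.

S_{N/P} = (k₁/k₂)·C_M^-1.5, so S₂/S₁ = (C_{M,2}/C_{M,1})^-1.5.
= (0.564/1.23)^(-1.5) = (0.4585)^(-1.5) = 3.22.

3.22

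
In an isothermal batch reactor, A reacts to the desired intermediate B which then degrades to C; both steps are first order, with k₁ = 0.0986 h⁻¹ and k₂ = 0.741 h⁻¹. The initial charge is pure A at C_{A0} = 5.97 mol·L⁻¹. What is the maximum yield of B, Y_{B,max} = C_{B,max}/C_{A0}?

For a first-order series the maximum intermediate yield is C_{B,max}/C_{A0} = (k₁/k₂)^[k₂/(k₂−k₁)].
= (0.0986/0.741)^(0.741/(0.741−0.0986)) = (0.1331)^(1.153) = 0.09764.

0.0976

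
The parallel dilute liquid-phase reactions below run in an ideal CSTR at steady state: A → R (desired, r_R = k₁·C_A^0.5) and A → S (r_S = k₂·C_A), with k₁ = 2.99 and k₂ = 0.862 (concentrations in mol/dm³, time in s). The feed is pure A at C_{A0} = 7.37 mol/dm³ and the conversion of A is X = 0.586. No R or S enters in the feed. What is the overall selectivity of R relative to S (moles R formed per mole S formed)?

1.99

Exit C_A = C_{A0}(1−X) = 7.37×0.414 = 3.051 mol/dm³.
Rates in a CSTR are evaluated at the outlet concentration: r_R = 2.99×3.051^0.5 = 5.223, r_S = 0.862×3.051 = 2.630.
Overall selectivity = C_R/C_S = r_Rτ/(r_Sτ) = r_R/r_S = 1.99.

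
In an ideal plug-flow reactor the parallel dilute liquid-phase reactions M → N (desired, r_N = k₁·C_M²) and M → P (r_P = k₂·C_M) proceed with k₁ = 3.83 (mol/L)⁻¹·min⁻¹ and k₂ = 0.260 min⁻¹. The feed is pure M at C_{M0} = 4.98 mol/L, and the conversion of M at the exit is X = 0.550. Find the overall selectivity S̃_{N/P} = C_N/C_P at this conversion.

50.6

C_M = C_{M0}(1−X) = 2.241 mol/L.
Along a PFR/batch, dC_P/dC_M = −r_P/(r_N+r_P) = −k₂/(k₂+k₁·C_M).
Integrating from C_{M0} to C_M: C_P = (0.260/3.83)·ln[(0.260+3.83·4.98)/(0.260+3.83·2.24)] = 0.06789·ln(19.33/8.843) = 0.05310 mol/L.
Then C_N = (C_{M0}−C_M) − C_P = 2.739 − 0.05310 = 2.686 mol/L.
S̃_{N/P} = C_N/C_P = 2.686/0.05310 = 50.6.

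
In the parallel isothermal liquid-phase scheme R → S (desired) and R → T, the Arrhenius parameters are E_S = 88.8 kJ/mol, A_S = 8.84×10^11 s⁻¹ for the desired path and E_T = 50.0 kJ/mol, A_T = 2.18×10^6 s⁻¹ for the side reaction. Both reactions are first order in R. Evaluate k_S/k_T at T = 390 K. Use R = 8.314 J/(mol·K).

k_S/k_T = (A_S/A_T)·exp[−(E_S−E_T)/(RT)] = (A_S/A_T)·exp[(E_T−E_S)/(RT)].
(E_T−E_S)/(RT) = (50.0−88.8)×10³/(8.314×390) = -38800/3242 = -11.97.
k_S/k_T = (8.84×10^11/2.18×10^6)·exp(-11.97) = 4.055×10^5 × 6.355×10^-6 = 2.58.

2.58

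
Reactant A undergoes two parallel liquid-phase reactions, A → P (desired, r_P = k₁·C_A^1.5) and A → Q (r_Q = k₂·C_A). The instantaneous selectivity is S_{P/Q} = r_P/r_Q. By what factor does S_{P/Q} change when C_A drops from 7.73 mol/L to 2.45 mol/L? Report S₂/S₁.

S_{P/Q} = (k₁/k₂)·C_A^0.5, so S₂/S₁ = (C_{A,2}/C_{A,1})^0.5.
= (2.45/7.73)^0.5 = (0.3169)^0.5 = 0.563.
Selectivity toward P falls as C_A falls — high-concentration operation is favoured.

0.563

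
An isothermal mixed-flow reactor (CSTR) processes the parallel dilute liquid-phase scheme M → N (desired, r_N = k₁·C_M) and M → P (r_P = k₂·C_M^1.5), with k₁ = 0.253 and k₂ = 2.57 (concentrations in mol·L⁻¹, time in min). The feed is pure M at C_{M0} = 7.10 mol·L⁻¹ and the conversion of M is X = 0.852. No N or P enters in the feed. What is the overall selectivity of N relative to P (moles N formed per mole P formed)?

0.0960

Exit C_M = C_{M0}(1−X) = 7.10×0.148 = 1.051 mol·L⁻¹.
In a CSTR the entire volume is at exit conditions, so r_N = 0.253×1.051 = 0.2659 and r_P = 2.57×1.051^1.5 = 2.768.
Overall selectivity = C_N/C_P = r_Nτ/(r_Pτ) = r_N/r_P = 0.0960.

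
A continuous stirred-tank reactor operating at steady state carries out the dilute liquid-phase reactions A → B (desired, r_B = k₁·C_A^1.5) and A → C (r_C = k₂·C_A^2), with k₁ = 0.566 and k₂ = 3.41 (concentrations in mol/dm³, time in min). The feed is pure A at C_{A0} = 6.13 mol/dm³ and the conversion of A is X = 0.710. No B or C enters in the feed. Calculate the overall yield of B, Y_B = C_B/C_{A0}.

Exit C_A = C_{A0}(1−X) = 6.13×0.290 = 1.778 mol/dm³.
A CSTR operates uniformly at the exit composition, giving r_B = 1.342 and r_C = 10.78 (each k·C_A^n at C_A = 1.778).
Fraction of consumed A going to B: r_B/(r_B+r_C) = 0.1107.
C_B = 0.1107·C_{A0}·X = 0.1107×6.13×0.710 = 0.482 mol/dm³; Y_B = C_B/C_{A0} = 0.0786.

0.0786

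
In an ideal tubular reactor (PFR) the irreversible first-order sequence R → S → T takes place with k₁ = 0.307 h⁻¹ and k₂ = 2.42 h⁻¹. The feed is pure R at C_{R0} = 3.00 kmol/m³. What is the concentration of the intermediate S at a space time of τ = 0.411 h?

The intermediate concentration in a first-order A→B→C sequence is C_S = k₁C_{R0}(e^(−k₁τ) − e^(−k₂τ))/(k₂−k₁).
e^(−k₁τ) = e^(−0.307×0.411) = e^(−0.1262) = 0.8815; e^(−k₂τ) = e^(−0.9946) = 0.3699.
C_S = 0.307×3.00/(2.42−0.307) × (0.8815−0.3699) = 0.4359×0.5116 = 0.2230 kmol/m³.

0.223 kmol/m³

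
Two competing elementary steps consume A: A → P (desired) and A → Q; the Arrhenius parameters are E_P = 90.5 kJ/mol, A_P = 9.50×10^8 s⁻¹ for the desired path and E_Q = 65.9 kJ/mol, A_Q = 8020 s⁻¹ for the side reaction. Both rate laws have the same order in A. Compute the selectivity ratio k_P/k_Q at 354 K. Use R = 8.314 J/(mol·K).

27.8

Since both paths have the same order in A, the concentration cancels and S_{P/Q} = k_P/k_Q = (A_P/A_Q)·exp[(E_Q−E_P)/(RT)].
(E_Q−E_P)/(RT) = (65.9−90.5)×10³/(8.314×354) = -24600/2943 = -8.358.
k_P/k_Q = (9.50×10^8/8020)·exp(-8.358) = 1.185×10^5 × 2.344×10^-4 = 27.8.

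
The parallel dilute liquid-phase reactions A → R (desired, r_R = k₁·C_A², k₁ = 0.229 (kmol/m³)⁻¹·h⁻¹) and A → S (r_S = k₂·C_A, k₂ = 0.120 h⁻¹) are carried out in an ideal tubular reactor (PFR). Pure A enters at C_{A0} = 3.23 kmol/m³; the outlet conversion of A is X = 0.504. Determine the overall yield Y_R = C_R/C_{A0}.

0.412

C_A = C_{A0}(1−X) = 1.602 kmol/m³.
Along a PFR/batch, dC_S/dC_A = −r_S/(r_R+r_S) = −k₂/(k₂+k₁·C_A).
Integrating from C_{A0} to C_A: C_S = (0.120/0.229)·ln[(0.120+0.229·3.23)/(0.120+0.229·1.60)] = 0.5240·ln(0.8597/0.4869) = 0.2979 kmol/m³.
Then C_R = (C_{A0}−C_A) − C_S = 1.628 − 0.2979 = 1.330 kmol/m³.
Y_R = C_R/C_{A0} = 1.330/3.23 = 0.412.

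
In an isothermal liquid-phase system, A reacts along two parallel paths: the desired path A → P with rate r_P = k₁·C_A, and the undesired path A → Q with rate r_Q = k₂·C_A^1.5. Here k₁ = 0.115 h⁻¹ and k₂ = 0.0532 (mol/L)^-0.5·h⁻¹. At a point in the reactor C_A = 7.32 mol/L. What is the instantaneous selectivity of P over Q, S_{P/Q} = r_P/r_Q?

S_{P/Q} = r_P/r_Q = (k₁·C_A)/(k₂·C_A^1.5) = (k₁/k₂)·C_A^-0.5.
= (0.115×7.320) / (0.0532×7.320^1.5) = 0.8418/1.054 = 0.799.
The undesired path is higher order in A, so low C_A (CSTR or dilute feed) favours P.

0.799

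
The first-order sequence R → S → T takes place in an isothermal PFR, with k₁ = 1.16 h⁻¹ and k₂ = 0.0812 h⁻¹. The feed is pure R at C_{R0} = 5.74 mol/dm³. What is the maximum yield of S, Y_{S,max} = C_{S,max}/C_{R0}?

0.819

At the optimum, C_{S,max}/C_{R0} = (k₁/k₂)^[k₂/(k₂−k₁)].
= (1.16/0.0812)^(0.0812/(0.0812−1.16)) = (14.29)^(-0.07527) = 0.8186.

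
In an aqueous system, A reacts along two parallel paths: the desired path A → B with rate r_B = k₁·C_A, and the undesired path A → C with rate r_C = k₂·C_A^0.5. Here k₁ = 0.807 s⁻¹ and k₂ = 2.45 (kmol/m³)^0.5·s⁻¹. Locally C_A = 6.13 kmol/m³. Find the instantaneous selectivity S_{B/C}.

S_{B/C} = r_B/r_C = (k₁·C_A)/(k₂·C_A^0.5) = (k₁/k₂)·C_A^0.5.
= (0.807×6.130) / (2.45×6.130^0.5) = 4.947/6.066 = 0.816.

0.816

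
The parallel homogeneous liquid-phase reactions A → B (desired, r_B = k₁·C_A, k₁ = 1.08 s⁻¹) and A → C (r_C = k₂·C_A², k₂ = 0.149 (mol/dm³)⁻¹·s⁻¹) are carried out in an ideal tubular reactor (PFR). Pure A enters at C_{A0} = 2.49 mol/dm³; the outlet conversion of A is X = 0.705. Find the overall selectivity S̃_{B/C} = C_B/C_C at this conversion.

C_A = C_{A0}(1−X) = 0.7346 mol/dm³.
Along a PFR/batch, dC_B/dC_A = −r_B/(r_B+r_C) = −k₁/(k₁+k₂·C_A).
Integrating from C_{A0} to C_A: C_B = (1.08/0.149)·ln[(1.08+0.149·2.49)/(1.08+0.149·0.735)] = 7.248·ln(1.451/1.189) = 1.441 mol/dm³.
C_C = (C_{A0}−C_A)−C_B = 0.3147 mol/dm³; S̃_{B/C} = 1.441/0.3147 = 4.58.

4.58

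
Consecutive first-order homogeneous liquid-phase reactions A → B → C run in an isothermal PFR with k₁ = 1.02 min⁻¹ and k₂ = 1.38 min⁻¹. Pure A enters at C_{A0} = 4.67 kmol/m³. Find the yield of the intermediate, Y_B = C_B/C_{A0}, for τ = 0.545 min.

For first-order series with pure A initially, C_B(τ) = k₁C_{A0}/(k₂−k₁)·(e^(−k₁τ) − e^(−k₂τ)).
e^(−k₁τ) = e^(−1.02×0.545) = e^(−0.5559) = 0.5736; e^(−k₂τ) = e^(−0.7521) = 0.4714.
C_B = 1.02×4.67/(1.38−1.02) × (0.5736−0.4714) = 13.23×0.1022 = 1.352 kmol/m³.
Y_B = C_B/C_{A0} = 1.352/4.67 = 0.290.

0.290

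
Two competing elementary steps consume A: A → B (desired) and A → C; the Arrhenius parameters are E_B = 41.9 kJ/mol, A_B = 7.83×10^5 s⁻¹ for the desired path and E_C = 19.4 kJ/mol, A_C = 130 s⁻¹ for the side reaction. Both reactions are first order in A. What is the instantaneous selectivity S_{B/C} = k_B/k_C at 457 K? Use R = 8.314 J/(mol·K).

16.1

Since both paths have the same order in A, the concentration cancels and S_{B/C} = k_B/k_C = (A_B/A_C)·exp[(E_C−E_B)/(RT)].
(E_C−E_B)/(RT) = (19.4−41.9)×10³/(8.314×457) = -22500/3799 = -5.922.
k_B/k_C = (7.83×10^5/130)·exp(-5.922) = 6023 × 0.002680 = 16.1.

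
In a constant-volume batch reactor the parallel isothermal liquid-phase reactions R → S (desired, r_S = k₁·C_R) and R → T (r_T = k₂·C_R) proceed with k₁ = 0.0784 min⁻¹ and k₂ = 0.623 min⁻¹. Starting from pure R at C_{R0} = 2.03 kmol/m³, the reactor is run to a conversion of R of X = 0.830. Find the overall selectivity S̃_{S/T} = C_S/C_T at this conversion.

0.126

C_R = C_{R0}(1−X) = 0.3451 kmol/m³.
Both paths are first order in R, so the instantaneous fraction to S is constant: dC_S/d(−C_R) = k₁/(k₁+k₂) = 0.1118.
C_S = 0.1118·(C_{R0}−C_R) = 0.1118×1.685 = 0.188 kmol/m³.
C_T = (C_{R0}−C_R)−C_S = 1.497 kmol/m³; S̃_{S/T} = 0.1883/1.497 = 0.126.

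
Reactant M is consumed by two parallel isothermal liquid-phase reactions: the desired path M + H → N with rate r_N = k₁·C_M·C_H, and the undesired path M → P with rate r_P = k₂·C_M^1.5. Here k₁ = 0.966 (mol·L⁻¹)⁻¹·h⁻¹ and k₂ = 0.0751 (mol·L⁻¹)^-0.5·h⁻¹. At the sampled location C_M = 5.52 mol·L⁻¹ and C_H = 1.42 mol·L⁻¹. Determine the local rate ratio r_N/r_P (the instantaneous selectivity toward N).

S_{N/P} = r_N/r_P = (k₁·C_M·C_H)/(k₂·C_M^1.5) = (k₁/k₂)·C_M^-0.5·C_H.
= (0.966×5.520×1.420) / (0.0751×5.520^1.5) = 7.572/0.9740 = 7.77.
The undesired path is higher order in M, so low C_M (CSTR or dilute feed) favours N.

7.77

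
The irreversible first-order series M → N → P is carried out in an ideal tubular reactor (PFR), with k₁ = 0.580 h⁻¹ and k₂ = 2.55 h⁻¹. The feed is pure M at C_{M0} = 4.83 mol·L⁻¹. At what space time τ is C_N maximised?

0.752 h

The intermediate peaks when r₁ = r₂, i.e. k₁e^(−k₁τ) = k₂e^(−k₂τ), giving τ_opt = ln(k₂/k₁)/(k₂−k₁).
= ln(2.55/0.580)/(2.55−0.580) = ln(4.397)/1.970 = 1.481/1.970 = 0.752 h.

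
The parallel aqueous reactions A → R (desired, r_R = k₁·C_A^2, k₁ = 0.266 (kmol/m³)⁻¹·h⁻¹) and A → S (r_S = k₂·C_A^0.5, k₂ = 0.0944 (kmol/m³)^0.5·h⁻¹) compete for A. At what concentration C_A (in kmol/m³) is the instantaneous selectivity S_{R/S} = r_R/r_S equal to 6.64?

S_{R/S} = (k₁/k₂)·C_A^1.5 ⇒ C_A = (S·k₂/k₁)^(1/1.5).
= (6.64×0.0944/0.266)^(0.6667) = (2.356)^(0.6667) = 1.77 kmol/m³.

1.77 kmol/m³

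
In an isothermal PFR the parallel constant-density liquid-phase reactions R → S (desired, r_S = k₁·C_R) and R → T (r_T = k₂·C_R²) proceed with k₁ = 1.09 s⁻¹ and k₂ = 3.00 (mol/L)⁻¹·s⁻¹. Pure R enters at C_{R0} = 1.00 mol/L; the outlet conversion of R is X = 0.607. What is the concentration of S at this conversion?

C_R = C_{R0}(1−X) = 0.3930 mol/L.
Along a PFR/batch, dC_S/dC_R = −r_S/(r_S+r_T) = −k₁/(k₁+k₂·C_R).
Integrating from C_{R0} to C_R: C_S = (1.09/3.00)·ln[(1.09+3.00·1.00)/(1.09+3.00·0.393)] = 0.3633·ln(4.090/2.269) = 0.2141 mol/L.

0.214 mol/L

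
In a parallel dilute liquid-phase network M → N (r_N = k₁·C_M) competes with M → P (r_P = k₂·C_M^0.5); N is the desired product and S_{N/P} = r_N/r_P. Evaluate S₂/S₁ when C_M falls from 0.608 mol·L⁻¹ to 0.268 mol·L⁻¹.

S_{N/P} = (k₁/k₂)·C_M^0.5, so S₂/S₁ = (C_{M,2}/C_{M,1})^0.5.
= (0.268/0.608)^0.5 = (0.4408)^0.5 = 0.664.
Selectivity toward N falls as C_M falls — high-concentration operation is favoured.

0.664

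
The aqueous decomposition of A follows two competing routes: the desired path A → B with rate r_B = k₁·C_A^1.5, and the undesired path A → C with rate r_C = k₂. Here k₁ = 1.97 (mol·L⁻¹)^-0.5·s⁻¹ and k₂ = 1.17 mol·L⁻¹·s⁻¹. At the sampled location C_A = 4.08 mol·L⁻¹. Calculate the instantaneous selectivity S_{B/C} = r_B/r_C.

13.9

S_{B/C} = r_B/r_C = (k₁·C_A^1.5)/(k₂) = (k₁/k₂)·C_A^1.5.
= (1.97×4.080^1.5) / (1.17) = 16.24/1.170 = 13.9.
Since the desired path is higher order in A, keeping C_A high (PFR or concentrated feed) favours B.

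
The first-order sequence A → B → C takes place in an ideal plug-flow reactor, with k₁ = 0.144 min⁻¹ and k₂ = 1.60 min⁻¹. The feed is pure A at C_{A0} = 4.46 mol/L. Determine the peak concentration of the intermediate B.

0.316 mol/L

Evaluating C_B at τ_opt = ln(k₂/k₁)/(k₂−k₁) gives C_{B,max}/C_{A0} = (k₁/k₂)^[k₂/(k₂−k₁)].
= (0.144/1.60)^(1.60/(1.60−0.144)) = (0.09000)^(1.099) = 0.07093.
C_{B,max} = 0.07093×4.46 = 0.316 mol/L.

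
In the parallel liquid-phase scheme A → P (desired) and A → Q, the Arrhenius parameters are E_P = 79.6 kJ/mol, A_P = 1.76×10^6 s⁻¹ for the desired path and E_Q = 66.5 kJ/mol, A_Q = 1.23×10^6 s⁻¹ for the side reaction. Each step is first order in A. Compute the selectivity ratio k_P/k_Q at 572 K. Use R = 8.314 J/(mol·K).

0.0911

k_P/k_Q = (A_P/A_Q)·exp[−(E_P−E_Q)/(RT)] = (A_P/A_Q)·exp[(E_Q−E_P)/(RT)].
(E_Q−E_P)/(RT) = (66.5−79.6)×10³/(8.314×572) = -13100/4756 = -2.755.
k_P/k_Q = (1.76×10^6/1.23×10^6)·exp(-2.755) = 1.431 × 0.06363 = 0.0911.
Since E_P > E_Q, raising the temperature improves selectivity toward P.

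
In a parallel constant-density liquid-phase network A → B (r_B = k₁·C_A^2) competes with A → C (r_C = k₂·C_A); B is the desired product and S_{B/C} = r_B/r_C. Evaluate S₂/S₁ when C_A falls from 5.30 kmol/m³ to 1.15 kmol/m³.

0.217

S_{B/C} = (k₁/k₂)·C_A, so S₂/S₁ = (C_{A,2}/C_{A,1}).
= 1.15/5.30 = 0.217.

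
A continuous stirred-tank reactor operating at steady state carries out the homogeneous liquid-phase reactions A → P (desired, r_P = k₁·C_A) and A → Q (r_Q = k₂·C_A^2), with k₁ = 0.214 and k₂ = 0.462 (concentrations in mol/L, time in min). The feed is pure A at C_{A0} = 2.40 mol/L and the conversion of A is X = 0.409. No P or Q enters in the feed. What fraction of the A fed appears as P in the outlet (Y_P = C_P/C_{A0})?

0.101

Exit C_A = C_{A0}(1−X) = 2.40×0.591 = 1.418 mol/L.
In a CSTR the entire volume is at exit conditions, so r_P = 0.214×1.418 = 0.3035 and r_Q = 0.462×1.418^2 = 0.9295.
Fraction of consumed A going to P: r_P/(r_P+r_Q) = 0.2462.
C_P = 0.2462·C_{A0}·X = 0.2462×2.40×0.409 = 0.242 mol/L; Y_P = C_P/C_{A0} = 0.101.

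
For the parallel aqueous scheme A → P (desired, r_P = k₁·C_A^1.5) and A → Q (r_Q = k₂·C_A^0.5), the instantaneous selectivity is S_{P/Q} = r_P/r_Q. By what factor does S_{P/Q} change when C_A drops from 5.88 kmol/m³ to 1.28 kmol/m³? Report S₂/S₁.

S_{P/Q} = (k₁/k₂)·C_A, so S₂/S₁ = (C_{A,2}/C_{A,1}).
= 1.28/5.88 = 0.218.

0.218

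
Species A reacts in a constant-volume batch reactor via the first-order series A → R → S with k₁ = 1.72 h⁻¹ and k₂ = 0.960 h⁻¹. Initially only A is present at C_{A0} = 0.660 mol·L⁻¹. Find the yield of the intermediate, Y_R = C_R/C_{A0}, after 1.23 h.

The intermediate concentration in a first-order A→B→C sequence is C_R = k₁C_{A0}(e^(−k₁t) − e^(−k₂t))/(k₂−k₁).
e^(−k₁t) = e^(−1.72×1.23) = e^(−2.116) = 0.1206; e^(−k₂t) = e^(−1.181) = 0.3070.
C_R = 1.72×0.660/(0.960−1.72) × (0.1206−0.3070) = (-1.494)×(-0.1865) = 0.2785 mol·L⁻¹.
Y_R = C_R/C_{A0} = 0.2785/0.660 = 0.422.

0.422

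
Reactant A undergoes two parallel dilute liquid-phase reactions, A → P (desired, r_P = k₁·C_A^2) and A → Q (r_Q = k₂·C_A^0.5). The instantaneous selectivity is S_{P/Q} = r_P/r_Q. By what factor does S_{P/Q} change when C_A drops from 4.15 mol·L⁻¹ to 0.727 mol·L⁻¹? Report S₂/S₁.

S_{P/Q} = (k₁/k₂)·C_A^1.5, so S₂/S₁ = (C_{A,2}/C_{A,1})^1.5.
= (0.727/4.15)^1.5 = (0.1752)^1.5 = 0.0733.

0.0733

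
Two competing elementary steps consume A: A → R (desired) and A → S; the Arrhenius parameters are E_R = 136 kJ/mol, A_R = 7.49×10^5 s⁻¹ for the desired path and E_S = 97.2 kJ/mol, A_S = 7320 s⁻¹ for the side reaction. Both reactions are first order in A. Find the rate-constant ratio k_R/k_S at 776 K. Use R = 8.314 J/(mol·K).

k_R/k_S = (A_R/A_S)·exp[−(E_R−E_S)/(RT)] = (A_R/A_S)·exp[(E_S−E_R)/(RT)].
(E_S−E_R)/(RT) = (97.2−136)×10³/(8.314×776) = -38800/6452 = -6.014.
k_R/k_S = (7.49×10^5/7320)·exp(-6.014) = 102.3 × 0.002444 = 0.250.

0.250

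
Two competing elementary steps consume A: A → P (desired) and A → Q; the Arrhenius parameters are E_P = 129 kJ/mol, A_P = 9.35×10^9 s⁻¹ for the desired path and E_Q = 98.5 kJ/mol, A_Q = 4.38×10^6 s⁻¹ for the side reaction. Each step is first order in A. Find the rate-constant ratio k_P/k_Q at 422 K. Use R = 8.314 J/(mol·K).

0.358

With equal orders, S_{P/Q} = k_P/k_Q = (A_P/A_Q)·exp[(E_Q−E_P)/(RT)].
(E_Q−E_P)/(RT) = (98.5−129)×10³/(8.314×422) = -30500/3509 = -8.693.
k_P/k_Q = (9.35×10^9/4.38×10^6)·exp(-8.693) = 2135 × 1.677×10^-4 = 0.358.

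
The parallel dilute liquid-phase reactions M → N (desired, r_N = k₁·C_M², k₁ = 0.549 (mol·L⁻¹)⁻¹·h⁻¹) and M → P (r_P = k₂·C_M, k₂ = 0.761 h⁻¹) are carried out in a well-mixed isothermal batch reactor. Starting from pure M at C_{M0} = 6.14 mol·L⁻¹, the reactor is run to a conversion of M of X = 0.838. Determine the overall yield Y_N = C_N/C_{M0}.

0.578

C_M = C_{M0}(1−X) = 0.9947 mol·L⁻¹.
Along a PFR/batch, dC_P/dC_M = −r_P/(r_N+r_P) = −k₂/(k₂+k₁·C_M).
Integrating from C_{M0} to C_M: C_P = (0.761/0.549)·ln[(0.761+0.549·6.14)/(0.761+0.549·0.995)] = 1.386·ln(4.132/1.307) = 1.595 mol·L⁻¹.
Then C_N = (C_{M0}−C_M) − C_P = 5.145 − 1.595 = 3.550 mol·L⁻¹.
Y_N = C_N/C_{M0} = 3.550/6.14 = 0.578.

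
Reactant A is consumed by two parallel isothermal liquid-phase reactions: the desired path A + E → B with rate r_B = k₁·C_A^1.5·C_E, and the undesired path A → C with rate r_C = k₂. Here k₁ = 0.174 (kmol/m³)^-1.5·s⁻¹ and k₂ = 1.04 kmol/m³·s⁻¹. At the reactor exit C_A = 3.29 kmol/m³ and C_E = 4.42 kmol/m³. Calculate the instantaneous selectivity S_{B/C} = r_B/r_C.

S_{B/C} = r_B/r_C = (k₁·C_A^1.5·C_E)/(k₂) = (k₁/k₂)·C_A^1.5·C_E.
= (0.174×3.290^1.5×4.420) / (1.04) = 4.589/1.040 = 4.41.

4.41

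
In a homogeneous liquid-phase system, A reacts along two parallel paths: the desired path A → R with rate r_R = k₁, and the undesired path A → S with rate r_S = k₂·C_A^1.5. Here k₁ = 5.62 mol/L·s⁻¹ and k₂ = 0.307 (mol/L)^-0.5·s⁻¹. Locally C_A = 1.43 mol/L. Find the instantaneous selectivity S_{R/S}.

S_{R/S} = r_R/r_S = (k₁)/(k₂·C_A^1.5) = (k₁/k₂)·C_A^-1.5.
= (5.62) / (0.307×1.430^1.5) = 5.620/0.5250 = 10.7.

10.7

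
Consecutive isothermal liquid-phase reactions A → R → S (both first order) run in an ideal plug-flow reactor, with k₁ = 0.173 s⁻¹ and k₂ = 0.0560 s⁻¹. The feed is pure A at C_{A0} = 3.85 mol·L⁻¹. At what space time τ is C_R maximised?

Setting dC_R/dτ = 0 gives τ_opt = ln(k₂/k₁)/(k₂−k₁).
= ln(0.0560/0.173)/(0.0560−0.173) = ln(0.3237)/-0.1170 = -1.128/-0.1170 = 9.64 s.

9.64 s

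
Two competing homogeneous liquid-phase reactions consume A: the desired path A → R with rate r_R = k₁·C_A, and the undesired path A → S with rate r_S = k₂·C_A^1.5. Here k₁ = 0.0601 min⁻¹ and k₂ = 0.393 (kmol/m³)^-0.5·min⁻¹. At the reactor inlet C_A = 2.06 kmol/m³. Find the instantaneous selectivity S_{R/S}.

S_{R/S} = r_R/r_S = (k₁·C_A)/(k₂·C_A^1.5) = (k₁/k₂)·C_A^-0.5.
= (0.0601×2.060) / (0.393×2.060^1.5) = 0.1238/1.162 = 0.107.
The undesired path is higher order in A, so low C_A (CSTR or dilute feed) favours R.

0.107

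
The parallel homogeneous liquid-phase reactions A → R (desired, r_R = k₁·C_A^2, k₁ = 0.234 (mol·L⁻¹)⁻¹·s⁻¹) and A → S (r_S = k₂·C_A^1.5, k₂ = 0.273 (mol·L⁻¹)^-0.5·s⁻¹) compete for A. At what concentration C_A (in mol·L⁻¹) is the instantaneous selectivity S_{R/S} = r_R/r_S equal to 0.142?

0.0274 mol·L⁻¹

S_{R/S} = (k₁/k₂)·C_A^0.5 ⇒ C_A = (S·k₂/k₁)^(2).
= (0.142×0.273/0.234)^(2) = (0.1657)^(2) = 0.0274 mol·L⁻¹.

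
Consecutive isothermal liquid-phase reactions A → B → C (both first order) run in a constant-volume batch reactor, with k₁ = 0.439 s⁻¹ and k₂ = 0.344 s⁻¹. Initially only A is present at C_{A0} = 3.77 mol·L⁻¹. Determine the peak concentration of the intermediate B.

1.56 mol·L⁻¹

Evaluating C_B at t_opt = ln(k₂/k₁)/(k₂−k₁) gives C_{B,max}/C_{A0} = (k₁/k₂)^[k₂/(k₂−k₁)].
= (0.439/0.344)^(0.344/(0.344−0.439)) = (1.276)^(-3.621) = 0.4135.
C_{B,max} = 0.4135×3.77 = 1.56 mol·L⁻¹.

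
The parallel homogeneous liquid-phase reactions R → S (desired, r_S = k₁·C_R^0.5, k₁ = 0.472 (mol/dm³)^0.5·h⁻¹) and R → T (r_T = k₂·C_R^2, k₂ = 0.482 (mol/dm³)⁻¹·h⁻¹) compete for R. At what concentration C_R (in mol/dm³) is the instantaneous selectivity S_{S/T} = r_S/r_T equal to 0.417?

S_{S/T} = (k₁/k₂)·C_R^-1.5 ⇒ C_R = (S·k₂/k₁)^(1/(-1.5)).
= (0.417×0.482/0.472)^(-0.6667) = (0.4258)^(-0.6667) = 1.77 mol/dm³.

1.77 mol/dm³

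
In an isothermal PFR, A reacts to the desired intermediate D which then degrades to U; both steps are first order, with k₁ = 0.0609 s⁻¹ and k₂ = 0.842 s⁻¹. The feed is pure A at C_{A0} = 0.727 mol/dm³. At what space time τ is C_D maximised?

3.36 s

Setting dC_D/dτ = 0 gives τ_opt = ln(k₂/k₁)/(k₂−k₁).
= ln(0.842/0.0609)/(0.842−0.0609) = ln(13.83)/0.7811 = 2.627/0.7811 = 3.36 s.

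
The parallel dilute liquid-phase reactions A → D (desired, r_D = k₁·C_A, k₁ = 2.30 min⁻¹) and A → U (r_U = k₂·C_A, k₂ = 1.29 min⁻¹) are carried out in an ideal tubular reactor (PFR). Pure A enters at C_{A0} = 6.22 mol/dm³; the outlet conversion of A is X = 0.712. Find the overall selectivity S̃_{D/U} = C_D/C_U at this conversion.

1.78

C_A = C_{A0}(1−X) = 1.791 mol/dm³.
Both paths are first order in A, so the instantaneous fraction to D is constant: dC_D/d(−C_A) = k₁/(k₁+k₂) = 0.6407.
C_D = 0.6407·(C_{A0}−C_A) = 0.6407×4.429 = 2.84 mol/dm³.
C_U = (C_{A0}−C_A)−C_D = 1.591 mol/dm³; S̃_{D/U} = 2.837/1.591 = 1.78.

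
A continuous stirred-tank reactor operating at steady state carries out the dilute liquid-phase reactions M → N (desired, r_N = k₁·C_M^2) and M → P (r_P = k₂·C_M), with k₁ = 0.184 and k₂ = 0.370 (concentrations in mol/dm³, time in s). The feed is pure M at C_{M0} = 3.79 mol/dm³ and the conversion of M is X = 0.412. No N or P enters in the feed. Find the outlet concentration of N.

Exit C_M = C_{M0}(1−X) = 3.79×0.588 = 2.229 mol/dm³.
In a CSTR the entire volume is at exit conditions, so r_N = 0.184×2.229^2 = 0.9138 and r_P = 0.370×2.229 = 0.8246.
Fraction of consumed M going to N: r_N/(r_N+r_P) = 0.5257.
C_N = 0.5257·C_{M0}·X = 0.5257×3.79×0.412 = 0.821 mol/dm³.

0.821 mol/dm³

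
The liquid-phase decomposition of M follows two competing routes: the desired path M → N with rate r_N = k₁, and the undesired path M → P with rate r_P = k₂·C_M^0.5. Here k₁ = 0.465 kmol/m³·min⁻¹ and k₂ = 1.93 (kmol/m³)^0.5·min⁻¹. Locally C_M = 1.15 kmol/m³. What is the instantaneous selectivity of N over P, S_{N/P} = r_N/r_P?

0.225

S_{N/P} = r_N/r_P = (k₁)/(k₂·C_M^0.5) = (k₁/k₂)·C_M^-0.5.
= (0.465) / (1.93×1.150^0.5) = 0.4650/2.070 = 0.225.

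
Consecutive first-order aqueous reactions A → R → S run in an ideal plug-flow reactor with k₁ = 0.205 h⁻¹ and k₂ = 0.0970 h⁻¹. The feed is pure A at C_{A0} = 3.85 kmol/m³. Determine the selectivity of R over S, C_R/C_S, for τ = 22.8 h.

0.238

The intermediate concentration in a first-order A→B→C sequence is C_R = k₁C_{A0}(e^(−k₁τ) − e^(−k₂τ))/(k₂−k₁).
e^(−k₁τ) = e^(−0.205×22.8) = e^(−4.674) = 0.009335; e^(−k₂τ) = e^(−2.212) = 0.1095.
C_R = 0.205×3.85/(0.0970−0.205) × (0.009335−0.1095) = (-7.308)×(-0.1002) = 0.7322 kmol/m³.
C_A = C_{A0}e^(−k₁τ) = 0.03594 kmol/m³, so C_S = C_{A0}−C_A−C_R = 3.082 kmol/m³; C_R/C_S = 0.238.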